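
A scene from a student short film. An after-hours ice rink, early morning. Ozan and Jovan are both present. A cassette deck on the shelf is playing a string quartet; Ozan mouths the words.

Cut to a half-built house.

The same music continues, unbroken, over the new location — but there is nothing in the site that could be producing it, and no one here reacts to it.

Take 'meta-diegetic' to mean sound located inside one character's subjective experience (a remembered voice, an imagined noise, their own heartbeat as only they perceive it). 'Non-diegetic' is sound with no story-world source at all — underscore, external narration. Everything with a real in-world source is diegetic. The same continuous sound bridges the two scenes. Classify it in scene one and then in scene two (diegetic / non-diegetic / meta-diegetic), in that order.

Scene one: a cassette deck is an on-screen source and Ozan reacts to it → diegetic.
Scene two: there is no source in the site and no one hears it — it's now underscore → non-diegetic.

diegetic, non-diegetic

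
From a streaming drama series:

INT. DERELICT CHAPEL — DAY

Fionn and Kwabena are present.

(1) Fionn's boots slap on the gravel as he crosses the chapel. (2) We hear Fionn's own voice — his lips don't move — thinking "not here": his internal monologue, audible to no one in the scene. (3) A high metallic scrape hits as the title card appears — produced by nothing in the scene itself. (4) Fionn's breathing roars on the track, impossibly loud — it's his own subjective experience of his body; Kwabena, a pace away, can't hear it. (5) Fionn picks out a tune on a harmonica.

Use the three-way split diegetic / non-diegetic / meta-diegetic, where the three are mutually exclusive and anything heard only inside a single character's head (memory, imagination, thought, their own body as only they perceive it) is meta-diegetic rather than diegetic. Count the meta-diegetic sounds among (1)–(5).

Sound (1): Fionn's footsteps are produced in the story world, so diegetic.
(2) is meta-diegetic: internal monologue — inside Fionn's mind, not spoken into the scene.
Sound (3): an editorial stinger — it belongs to the cut, not the story world, so non-diegetic.
(4) point-of-audition from inside Fionn's body; not a sound in the room → meta-diegetic.
(5) is diegetic: the instrument and the performer are both in the scene.
So 2 of the 5 are meta-diegetic: (2), (4).

2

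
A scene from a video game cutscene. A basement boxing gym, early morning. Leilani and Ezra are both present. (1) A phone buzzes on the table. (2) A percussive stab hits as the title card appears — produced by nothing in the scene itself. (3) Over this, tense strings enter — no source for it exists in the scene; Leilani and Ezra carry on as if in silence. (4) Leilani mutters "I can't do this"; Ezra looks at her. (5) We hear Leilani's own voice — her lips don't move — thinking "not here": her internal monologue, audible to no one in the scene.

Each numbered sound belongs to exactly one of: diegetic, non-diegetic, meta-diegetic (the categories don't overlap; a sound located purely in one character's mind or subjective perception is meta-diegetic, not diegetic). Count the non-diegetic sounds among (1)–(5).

(1) the sound comes from a phone physically present in the location → diegetic.
Sound (2): an editorial stinger — it belongs to the cut, not the story world, so non-diegetic.
Sound (3): nothing in the gym produces it and the characters don't hear it — pure soundtrack, so non-diegetic.
Sound (4): Leilani is a character speaking aloud in the scene, so diegetic.
Sound (5): it's Leilani's unspoken thought, heard only by the audience via her subjectivity, so meta-diegetic.
So 2 of the 5 are non-diegetic: (2), (3).

2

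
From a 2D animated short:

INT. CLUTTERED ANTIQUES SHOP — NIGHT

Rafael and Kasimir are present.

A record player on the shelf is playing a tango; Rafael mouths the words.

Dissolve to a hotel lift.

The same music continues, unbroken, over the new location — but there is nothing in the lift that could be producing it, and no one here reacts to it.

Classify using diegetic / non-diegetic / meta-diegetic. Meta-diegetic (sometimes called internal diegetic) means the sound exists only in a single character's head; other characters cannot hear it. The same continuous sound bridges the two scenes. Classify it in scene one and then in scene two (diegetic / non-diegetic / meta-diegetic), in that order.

Scene one: a record player is an on-screen source and Rafael reacts to it → diegetic.
Scene two: there is no source in the lift and no one hears it — it's now underscore → non-diegetic.

diegetic, non-diegetic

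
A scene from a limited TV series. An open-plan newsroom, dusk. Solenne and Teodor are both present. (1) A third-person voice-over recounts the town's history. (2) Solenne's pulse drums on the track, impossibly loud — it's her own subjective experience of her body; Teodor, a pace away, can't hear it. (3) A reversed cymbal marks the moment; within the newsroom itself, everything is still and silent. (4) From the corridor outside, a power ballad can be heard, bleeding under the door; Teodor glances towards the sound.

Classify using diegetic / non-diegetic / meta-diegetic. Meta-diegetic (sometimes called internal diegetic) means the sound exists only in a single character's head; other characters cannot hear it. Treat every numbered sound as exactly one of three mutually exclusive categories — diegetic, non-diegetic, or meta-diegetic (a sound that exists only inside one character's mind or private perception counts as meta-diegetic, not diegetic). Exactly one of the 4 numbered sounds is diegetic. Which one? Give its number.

Sound (1): the narrator exists outside the story world, addressing only the audience, so non-diegetic.
(2) a subjective body sound — Solenne's private perception, inaudible to Teodor → meta-diegetic.
Sound (3): it's a sound-design accent with no in-world source; no one in the scene can hear it, so non-diegetic.
(4) the music has an off-screen but real-world source and a character hears it → diegetic.
Only (4) is diegetic.

4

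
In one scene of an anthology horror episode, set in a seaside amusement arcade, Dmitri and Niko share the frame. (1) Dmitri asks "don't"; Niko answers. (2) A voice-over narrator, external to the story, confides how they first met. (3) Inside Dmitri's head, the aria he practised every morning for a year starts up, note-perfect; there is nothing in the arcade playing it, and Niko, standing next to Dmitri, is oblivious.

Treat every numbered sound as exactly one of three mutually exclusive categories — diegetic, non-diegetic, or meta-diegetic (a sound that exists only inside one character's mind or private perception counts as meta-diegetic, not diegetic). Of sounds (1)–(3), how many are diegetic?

(1) is diegetic: Dmitri is a character speaking aloud in the scene.
(2) is non-diegetic: commentary laid over the scene from outside the fiction.
Sound (3): the music is a memory playing inside Dmitri's mind alone; no real-world source, Niko can't hear it, so meta-diegetic.
So 1 of the 3 is diegetic: (1).

1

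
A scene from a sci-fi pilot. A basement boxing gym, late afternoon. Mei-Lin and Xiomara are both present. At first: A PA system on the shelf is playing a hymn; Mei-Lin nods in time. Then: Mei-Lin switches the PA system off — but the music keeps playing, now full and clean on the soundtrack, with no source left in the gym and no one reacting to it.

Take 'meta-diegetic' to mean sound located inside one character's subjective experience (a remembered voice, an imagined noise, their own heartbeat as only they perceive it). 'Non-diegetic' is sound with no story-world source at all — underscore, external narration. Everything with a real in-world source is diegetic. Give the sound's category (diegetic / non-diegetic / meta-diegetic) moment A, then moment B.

Moment A: a PA system is a real in-scene source and Mei-Lin reacts to it → diegetic.
Moment B: there is no longer any in-world source and no one can hear it — it has become underscore → non-diegetic.

diegetic, non-diegetic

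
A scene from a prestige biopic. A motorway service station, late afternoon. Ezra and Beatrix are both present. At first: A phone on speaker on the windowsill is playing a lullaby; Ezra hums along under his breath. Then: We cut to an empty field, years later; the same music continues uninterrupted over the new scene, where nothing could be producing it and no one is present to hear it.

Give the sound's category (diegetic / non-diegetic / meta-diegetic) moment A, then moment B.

Moment A: a phone on speaker is a real in-scene source and Ezra reacts to it → diegetic.
Moment B: there is no longer any in-world source and no one can hear it — it has become underscore → non-diegetic.

diegetic, non-diegetic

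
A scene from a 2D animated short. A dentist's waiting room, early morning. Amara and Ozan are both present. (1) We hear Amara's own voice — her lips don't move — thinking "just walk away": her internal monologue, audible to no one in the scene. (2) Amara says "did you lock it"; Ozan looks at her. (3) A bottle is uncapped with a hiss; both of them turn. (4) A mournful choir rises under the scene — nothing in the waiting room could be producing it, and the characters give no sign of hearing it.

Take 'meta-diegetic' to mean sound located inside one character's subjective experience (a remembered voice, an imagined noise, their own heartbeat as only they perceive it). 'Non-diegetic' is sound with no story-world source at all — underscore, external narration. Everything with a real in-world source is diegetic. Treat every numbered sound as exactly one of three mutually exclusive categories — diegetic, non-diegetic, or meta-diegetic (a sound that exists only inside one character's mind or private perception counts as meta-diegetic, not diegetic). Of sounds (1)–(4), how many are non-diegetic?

Sound (1): Amara's thought-voice: a private mental sound no other character can hear, so meta-diegetic.
Sound (2): Amara is a character speaking aloud in the scene, so diegetic.
(3) is diegetic: the sound comes from a bottle physically present in the location.
Sound (4): score with no on-screen or off-screen source; it exists for the audience alone, so non-diegetic.
Non-diegetic: (4) — that's 1.

1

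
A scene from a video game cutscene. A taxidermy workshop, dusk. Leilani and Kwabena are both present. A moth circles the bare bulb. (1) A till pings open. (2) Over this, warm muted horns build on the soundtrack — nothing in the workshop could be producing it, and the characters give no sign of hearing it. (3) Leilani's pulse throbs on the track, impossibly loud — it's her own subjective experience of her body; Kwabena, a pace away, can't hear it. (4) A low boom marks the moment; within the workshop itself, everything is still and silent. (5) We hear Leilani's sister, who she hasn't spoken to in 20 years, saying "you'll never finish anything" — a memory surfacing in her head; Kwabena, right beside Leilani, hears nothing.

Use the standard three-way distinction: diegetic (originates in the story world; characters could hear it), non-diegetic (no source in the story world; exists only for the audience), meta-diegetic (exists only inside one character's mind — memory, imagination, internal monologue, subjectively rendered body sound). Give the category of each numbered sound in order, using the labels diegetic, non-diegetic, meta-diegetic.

diegetic, non-diegetic, meta-diegetic, non-diegetic, meta-diegetic

Sound (1): a till is a real object/event in the scene's world, so diegetic.
Sound (2): score with no on-screen or off-screen source; it exists for the audience alone, so non-diegetic.
(3) is meta-diegetic: a subjective body sound — Leilani's private perception, inaudible to Kwabena.
(4) it's a sound-design accent with no in-world source; no one in the scene can hear it → non-diegetic.
Sound (5): a remembered line, private to Leilani — not present in the room, not audible to Kwabena, so meta-diegetic.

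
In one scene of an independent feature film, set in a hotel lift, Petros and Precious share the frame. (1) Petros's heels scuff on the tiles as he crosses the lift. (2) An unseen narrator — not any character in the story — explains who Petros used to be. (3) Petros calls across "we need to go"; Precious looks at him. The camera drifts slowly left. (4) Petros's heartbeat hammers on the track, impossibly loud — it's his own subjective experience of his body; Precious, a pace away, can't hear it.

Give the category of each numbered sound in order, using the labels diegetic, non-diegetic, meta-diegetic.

diegetic, non-diegetic, diegetic, meta-diegetic

(1) it's the physical sound of Petros moving in the space → diegetic.
(2) the narrator exists outside the story world, addressing only the audience → non-diegetic.
(3) on-screen dialogue — Petros speaks and Precious is there to hear → diegetic.
Sound (4): it's Petros's internal bodily sensation rendered as sound; only Petros 'hears' it, so meta-diegetic.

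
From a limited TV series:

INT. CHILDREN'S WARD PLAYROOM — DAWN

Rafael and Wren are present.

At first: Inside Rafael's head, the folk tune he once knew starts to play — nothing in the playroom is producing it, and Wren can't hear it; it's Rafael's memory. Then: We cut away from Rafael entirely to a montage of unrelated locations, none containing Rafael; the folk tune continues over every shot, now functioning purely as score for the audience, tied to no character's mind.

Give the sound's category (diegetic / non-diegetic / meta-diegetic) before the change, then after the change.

meta-diegetic, non-diegetic

Before the change: the music lives inside Rafael's mind alone; Wren can't hear it → meta-diegetic.
After the change: once it plays over shots Rafael isn't in, detached from any character's subjectivity, it's conventional underscore → non-diegetic.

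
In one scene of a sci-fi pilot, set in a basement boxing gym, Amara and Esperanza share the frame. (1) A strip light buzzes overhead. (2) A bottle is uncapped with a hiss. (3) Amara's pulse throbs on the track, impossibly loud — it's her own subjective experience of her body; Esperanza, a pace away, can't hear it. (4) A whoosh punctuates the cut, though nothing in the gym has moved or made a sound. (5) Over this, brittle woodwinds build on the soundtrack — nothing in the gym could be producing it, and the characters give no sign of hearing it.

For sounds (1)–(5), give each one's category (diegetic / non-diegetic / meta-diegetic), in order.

(1) it's the actual ambient sound of the location → diegetic.
(2) is diegetic: an in-world source (a bottle); characters could hear it.
(3) a subjective body sound — Amara's private perception, inaudible to Esperanza → meta-diegetic.
Sound (4): nothing in the scene produces it; it's an accent added for the audience, so non-diegetic.
(5) score with no on-screen or off-screen source; it exists for the audience alone → non-diegetic.

diegetic, diegetic, meta-diegetic, non-diegetic, non-diegetic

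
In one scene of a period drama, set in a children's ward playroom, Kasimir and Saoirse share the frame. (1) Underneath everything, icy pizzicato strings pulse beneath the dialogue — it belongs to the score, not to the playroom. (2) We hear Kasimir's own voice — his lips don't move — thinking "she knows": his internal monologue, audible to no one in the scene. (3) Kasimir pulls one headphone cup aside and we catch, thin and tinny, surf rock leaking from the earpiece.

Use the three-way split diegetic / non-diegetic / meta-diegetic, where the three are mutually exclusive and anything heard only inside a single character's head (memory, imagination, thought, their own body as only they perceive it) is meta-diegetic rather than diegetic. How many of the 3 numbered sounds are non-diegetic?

(1) it has no source in the story world and no character can hear it — it's underscore → non-diegetic.
Sound (2): internal monologue — inside Kasimir's mind, not spoken into the scene, so meta-diegetic.
(3) it's leaking from a physical pair of headphones in the scene → diegetic.
So 1 of the 3 is non-diegetic: (1).

1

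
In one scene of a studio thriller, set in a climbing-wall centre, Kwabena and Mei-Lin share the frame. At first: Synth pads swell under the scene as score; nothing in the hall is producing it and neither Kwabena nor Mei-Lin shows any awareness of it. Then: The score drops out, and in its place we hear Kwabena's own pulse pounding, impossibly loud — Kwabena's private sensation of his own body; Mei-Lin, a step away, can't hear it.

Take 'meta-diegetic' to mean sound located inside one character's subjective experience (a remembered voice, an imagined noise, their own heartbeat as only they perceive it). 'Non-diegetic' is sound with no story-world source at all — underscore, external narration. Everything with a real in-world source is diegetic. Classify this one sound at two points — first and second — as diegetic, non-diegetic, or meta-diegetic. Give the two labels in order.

non-diegetic, meta-diegetic

First: underscore with no in-world source, inaudible to the characters → non-diegetic.
Second: the body sound is Kwabena's subjective perception alone — Mei-Lin can't hear it → meta-diegetic.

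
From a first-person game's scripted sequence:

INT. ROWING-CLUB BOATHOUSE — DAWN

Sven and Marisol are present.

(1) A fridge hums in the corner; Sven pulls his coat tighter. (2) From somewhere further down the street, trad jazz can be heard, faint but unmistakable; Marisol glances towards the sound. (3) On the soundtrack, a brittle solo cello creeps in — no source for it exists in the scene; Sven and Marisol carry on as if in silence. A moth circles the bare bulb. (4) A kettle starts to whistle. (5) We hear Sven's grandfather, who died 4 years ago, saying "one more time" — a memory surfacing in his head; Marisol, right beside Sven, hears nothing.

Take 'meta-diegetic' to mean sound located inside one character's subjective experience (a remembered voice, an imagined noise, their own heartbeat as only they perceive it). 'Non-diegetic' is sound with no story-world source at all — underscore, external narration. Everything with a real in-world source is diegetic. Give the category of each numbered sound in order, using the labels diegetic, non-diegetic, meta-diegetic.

Sound (1): it's the actual ambient sound of the location, so diegetic.
Sound (2): it's coming from somewhere further down the street — a location within the story world — and Marisol reacts, so diegetic.
(3) nothing in the boathouse produces it and the characters don't hear it — pure soundtrack → non-diegetic.
(4) the sound comes from a kettle physically present in the location → diegetic.
(5) the voice is a memory playing only inside Sven's mind; Marisol can't hear it → meta-diegetic.

diegetic, diegetic, non-diegetic, diegetic, meta-diegetic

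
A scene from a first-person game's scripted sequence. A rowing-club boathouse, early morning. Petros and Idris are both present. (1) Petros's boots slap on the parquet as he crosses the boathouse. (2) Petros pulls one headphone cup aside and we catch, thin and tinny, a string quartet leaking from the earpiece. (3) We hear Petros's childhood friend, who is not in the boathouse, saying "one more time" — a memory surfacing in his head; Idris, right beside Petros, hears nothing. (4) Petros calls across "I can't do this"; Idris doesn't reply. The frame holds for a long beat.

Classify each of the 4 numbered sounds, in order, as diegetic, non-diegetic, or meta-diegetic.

(1) is diegetic: Petros's footsteps are produced in the story world.
Sound (2): it's leaking from a physical pair of headphones in the scene, so diegetic.
(3) is meta-diegetic: a remembered line, private to Petros — not present in the room, not audible to Idris.
(4) on-screen dialogue — Petros speaks and Idris is there to hear → diegetic.

diegetic, diegetic, meta-diegetic, diegetic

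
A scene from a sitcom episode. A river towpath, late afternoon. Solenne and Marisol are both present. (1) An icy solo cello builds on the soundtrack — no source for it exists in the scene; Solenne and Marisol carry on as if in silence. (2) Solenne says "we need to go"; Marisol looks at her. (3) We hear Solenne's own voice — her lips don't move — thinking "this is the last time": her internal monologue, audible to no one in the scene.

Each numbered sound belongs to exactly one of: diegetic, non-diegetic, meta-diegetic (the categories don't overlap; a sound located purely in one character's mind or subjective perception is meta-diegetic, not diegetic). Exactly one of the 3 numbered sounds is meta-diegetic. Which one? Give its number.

3

(1) nothing in the towpath produces it and the characters don't hear it — pure soundtrack → non-diegetic.
(2) is diegetic: on-screen dialogue — Solenne speaks and Marisol is there to hear.
(3) is meta-diegetic: Solenne's thought-voice: a private mental sound no other character can hear.
Only (3) is meta-diegetic.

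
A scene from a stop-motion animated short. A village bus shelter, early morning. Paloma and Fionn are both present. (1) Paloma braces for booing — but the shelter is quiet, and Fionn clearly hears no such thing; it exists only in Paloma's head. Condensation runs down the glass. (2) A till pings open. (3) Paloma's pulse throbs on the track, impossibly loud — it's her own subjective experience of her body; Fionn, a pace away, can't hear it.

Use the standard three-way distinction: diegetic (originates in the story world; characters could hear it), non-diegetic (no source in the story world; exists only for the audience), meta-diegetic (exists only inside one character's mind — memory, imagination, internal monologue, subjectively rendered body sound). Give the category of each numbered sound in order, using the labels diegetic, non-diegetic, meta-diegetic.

(1) the sound is imagined by Paloma; nothing in the story world is producing it and Fionn can't hear it → meta-diegetic.
(2) is diegetic: a till is a real object/event in the scene's world.
Sound (3): it's Paloma's internal bodily sensation rendered as sound; only Paloma 'hears' it, so meta-diegetic.

meta-diegetic, diegetic, meta-diegetic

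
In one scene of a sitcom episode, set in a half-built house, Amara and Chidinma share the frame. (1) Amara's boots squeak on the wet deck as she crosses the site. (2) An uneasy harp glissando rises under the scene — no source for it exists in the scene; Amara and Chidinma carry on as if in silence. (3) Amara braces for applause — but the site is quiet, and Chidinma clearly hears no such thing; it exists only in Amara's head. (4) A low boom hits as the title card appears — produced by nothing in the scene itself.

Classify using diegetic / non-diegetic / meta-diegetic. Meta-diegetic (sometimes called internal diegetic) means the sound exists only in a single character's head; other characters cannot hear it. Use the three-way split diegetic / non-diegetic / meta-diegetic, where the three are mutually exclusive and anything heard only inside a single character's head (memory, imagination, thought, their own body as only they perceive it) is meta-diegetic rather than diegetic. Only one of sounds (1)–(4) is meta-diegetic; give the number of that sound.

3

(1) is diegetic: Amara's footsteps are produced in the story world.
(2) it has no source in the story world and no character can hear it — it's underscore → non-diegetic.
(3) the sound is imagined by Amara; nothing in the story world is producing it and Chidinma can't hear it → meta-diegetic.
(4) is non-diegetic: an editorial stinger — it belongs to the cut, not the story world.
Only (3) is meta-diegetic.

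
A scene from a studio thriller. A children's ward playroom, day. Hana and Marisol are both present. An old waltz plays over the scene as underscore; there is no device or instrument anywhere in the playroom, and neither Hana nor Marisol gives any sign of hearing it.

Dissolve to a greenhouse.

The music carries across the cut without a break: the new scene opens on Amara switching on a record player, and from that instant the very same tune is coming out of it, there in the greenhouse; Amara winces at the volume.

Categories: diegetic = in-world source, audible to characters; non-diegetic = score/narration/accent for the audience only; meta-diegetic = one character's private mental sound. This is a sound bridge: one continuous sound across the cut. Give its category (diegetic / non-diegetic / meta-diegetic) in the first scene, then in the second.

Scene one: there's no in-world source anywhere and no character hears it — underscore for the audience only → non-diegetic.
Scene two: once Amara turns on a record player, the music has a real source in the story world and Amara reacts to it → diegetic.

non-diegetic, diegetic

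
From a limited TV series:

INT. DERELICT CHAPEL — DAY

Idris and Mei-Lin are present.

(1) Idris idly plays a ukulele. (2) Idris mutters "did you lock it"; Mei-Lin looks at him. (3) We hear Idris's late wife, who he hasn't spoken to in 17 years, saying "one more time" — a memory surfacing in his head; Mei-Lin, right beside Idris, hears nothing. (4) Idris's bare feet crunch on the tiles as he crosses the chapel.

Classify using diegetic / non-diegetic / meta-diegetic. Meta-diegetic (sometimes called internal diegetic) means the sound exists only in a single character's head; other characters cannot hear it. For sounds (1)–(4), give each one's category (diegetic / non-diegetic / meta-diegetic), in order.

diegetic, diegetic, meta-diegetic, diegetic

Sound (1): a character is playing a ukulele on screen, so diegetic.
Sound (2): Idris is a character speaking aloud in the scene, so diegetic.
(3) the voice is a memory playing only inside Idris's mind; Mei-Lin can't hear it → meta-diegetic.
Sound (4): Idris's footsteps are produced in the story world, so diegetic.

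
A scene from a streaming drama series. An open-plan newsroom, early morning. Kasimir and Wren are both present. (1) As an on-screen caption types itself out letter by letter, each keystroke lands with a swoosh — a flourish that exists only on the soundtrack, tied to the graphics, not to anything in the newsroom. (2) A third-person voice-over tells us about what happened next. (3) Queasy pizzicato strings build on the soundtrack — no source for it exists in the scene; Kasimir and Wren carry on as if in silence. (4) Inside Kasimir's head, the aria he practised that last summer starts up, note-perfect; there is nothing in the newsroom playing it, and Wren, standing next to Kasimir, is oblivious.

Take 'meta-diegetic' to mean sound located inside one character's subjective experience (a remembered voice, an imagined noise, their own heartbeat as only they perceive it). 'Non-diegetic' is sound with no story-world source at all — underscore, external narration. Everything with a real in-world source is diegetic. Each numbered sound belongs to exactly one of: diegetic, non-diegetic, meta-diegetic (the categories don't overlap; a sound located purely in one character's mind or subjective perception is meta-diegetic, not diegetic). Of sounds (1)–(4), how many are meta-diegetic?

(1) is non-diegetic: sound married to a title/caption — outside the diegesis by definition.
(2) is non-diegetic: the narrator exists outside the story world, addressing only the audience.
Sound (3): nothing in the newsroom produces it and the characters don't hear it — pure soundtrack, so non-diegetic.
Sound (4): remembered music, private to Kasimir — Wren is oblivious because it isn't in the room, so meta-diegetic.
So 1 of the 4 is meta-diegetic: (4).

1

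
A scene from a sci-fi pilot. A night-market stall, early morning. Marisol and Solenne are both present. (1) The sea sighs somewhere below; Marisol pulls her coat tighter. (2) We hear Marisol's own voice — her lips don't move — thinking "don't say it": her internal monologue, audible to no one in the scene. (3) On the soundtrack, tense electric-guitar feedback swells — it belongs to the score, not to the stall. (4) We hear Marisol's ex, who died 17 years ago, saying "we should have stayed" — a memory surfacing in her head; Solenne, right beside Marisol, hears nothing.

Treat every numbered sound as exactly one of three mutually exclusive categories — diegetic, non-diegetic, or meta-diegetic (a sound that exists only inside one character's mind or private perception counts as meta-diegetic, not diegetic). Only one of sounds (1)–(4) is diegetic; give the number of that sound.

1

(1) the sea is part of the location's real environment → diegetic.
(2) internal monologue — inside Marisol's mind, not spoken into the scene → meta-diegetic.
(3) is non-diegetic: nothing in the stall produces it and the characters don't hear it — pure soundtrack.
(4) it's Marisol's recollection rendered as sound; the other character can't hear it → meta-diegetic.
Only (1) is diegetic.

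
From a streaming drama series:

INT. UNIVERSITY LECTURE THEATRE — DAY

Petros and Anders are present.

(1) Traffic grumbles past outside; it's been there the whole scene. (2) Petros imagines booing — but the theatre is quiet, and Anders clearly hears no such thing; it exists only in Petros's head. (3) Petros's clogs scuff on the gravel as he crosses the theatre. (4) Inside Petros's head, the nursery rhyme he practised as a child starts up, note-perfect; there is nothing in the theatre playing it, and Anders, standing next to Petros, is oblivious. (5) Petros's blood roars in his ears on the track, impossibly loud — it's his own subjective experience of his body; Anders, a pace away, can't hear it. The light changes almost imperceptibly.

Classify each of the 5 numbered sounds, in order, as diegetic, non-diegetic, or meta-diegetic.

(1) it's the actual ambient sound of the location → diegetic.
(2) Petros alone 'hears' it — an imagined sound, not present in the space → meta-diegetic.
(3) it's the physical sound of Petros moving in the space → diegetic.
(4) the music is a memory playing inside Petros's mind alone; no real-world source, Anders can't hear it → meta-diegetic.
Sound (5): point-of-audition from inside Petros's body; not a sound in the room, so meta-diegetic.

diegetic, meta-diegetic, diegetic, meta-diegetic, meta-diegetic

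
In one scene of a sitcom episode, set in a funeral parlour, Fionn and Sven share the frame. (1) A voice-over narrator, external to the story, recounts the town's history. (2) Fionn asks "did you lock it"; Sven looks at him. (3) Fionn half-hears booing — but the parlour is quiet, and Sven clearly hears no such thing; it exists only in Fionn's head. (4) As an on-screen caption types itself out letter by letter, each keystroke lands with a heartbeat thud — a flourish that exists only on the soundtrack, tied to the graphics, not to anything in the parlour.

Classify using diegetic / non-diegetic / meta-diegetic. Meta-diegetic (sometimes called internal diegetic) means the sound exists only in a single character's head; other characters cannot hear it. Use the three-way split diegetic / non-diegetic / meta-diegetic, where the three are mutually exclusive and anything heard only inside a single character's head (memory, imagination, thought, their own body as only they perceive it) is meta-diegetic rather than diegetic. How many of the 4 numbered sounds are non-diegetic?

Sound (1): commentary laid over the scene from outside the fiction, so non-diegetic.
(2) spoken by a character present in the story world → diegetic.
Sound (3): Fionn alone 'hears' it — an imagined sound, not present in the space, so meta-diegetic.
(4) sound married to a title/caption — outside the diegesis by definition → non-diegetic.
So 2 of the 4 are non-diegetic: (1), (4).

2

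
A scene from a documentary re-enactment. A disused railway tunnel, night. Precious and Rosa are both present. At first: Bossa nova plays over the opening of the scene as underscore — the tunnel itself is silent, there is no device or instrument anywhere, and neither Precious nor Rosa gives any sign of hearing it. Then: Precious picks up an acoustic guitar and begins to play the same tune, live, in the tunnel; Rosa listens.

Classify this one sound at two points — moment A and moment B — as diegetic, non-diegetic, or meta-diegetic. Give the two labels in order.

non-diegetic, diegetic

Moment A: no in-world source exists and no character can hear it — underscore → non-diegetic.
Moment B: an acoustic guitar is now a real source in the story world and the characters hear it → diegetic.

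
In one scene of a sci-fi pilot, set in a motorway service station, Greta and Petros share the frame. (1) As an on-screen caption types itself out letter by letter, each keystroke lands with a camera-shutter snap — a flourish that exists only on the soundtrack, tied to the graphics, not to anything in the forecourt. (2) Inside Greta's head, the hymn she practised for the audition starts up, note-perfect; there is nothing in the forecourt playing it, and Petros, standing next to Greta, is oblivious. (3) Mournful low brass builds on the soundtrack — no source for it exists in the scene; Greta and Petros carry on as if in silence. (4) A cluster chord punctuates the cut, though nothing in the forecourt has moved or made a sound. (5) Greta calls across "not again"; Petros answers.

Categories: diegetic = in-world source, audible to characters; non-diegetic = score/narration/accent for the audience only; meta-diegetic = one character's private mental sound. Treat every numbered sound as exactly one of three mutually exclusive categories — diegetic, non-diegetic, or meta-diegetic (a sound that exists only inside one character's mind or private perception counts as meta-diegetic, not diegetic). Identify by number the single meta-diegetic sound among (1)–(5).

2

(1) sound married to a title/caption — outside the diegesis by definition → non-diegetic.
(2) it lives in Greta's subjectivity, not in the forecourt → meta-diegetic.
Sound (3): nothing in the forecourt produces it and the characters don't hear it — pure soundtrack, so non-diegetic.
(4) it's a sound-design accent with no in-world source; no one in the scene can hear it → non-diegetic.
Sound (5): spoken by a character present in the story world, so diegetic.
Only (2) is meta-diegetic.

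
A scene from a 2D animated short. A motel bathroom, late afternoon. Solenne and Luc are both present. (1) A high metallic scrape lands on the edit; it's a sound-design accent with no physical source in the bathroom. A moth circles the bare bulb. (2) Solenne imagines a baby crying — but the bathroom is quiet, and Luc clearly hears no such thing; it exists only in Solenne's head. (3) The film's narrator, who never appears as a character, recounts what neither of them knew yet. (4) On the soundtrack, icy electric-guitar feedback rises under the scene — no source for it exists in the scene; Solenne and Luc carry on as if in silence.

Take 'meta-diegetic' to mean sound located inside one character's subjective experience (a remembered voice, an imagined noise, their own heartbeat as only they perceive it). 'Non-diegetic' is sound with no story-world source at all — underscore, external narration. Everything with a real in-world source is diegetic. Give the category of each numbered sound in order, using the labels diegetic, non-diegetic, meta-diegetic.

(1) nothing in the scene produces it; it's an accent added for the audience → non-diegetic.
(2) the sound is imagined by Solenne; nothing in the story world is producing it and Luc can't hear it → meta-diegetic.
Sound (3): external voice-over — not a character, not heard by anyone in the scene, so non-diegetic.
(4) is non-diegetic: nothing in the bathroom produces it and the characters don't hear it — pure soundtrack.

non-diegetic, meta-diegetic, non-diegetic, non-diegetic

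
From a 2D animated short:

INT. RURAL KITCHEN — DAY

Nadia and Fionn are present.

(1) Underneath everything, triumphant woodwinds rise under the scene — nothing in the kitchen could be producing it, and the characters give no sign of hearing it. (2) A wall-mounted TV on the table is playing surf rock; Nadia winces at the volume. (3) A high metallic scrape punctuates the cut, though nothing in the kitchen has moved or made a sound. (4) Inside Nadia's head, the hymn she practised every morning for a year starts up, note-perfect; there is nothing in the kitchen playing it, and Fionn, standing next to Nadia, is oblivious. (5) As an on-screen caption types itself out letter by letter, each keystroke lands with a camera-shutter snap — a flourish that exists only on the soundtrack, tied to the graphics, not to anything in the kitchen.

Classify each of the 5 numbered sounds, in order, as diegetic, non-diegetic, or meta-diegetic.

non-diegetic, diegetic, non-diegetic, meta-diegetic, non-diegetic

(1) is non-diegetic: nothing in the kitchen produces it and the characters don't hear it — pure soundtrack.
(2) the music comes from an on-screen device that Nadia responds to → diegetic.
(3) is non-diegetic: an editorial stinger — it belongs to the cut, not the story world.
(4) remembered music, private to Nadia — Fionn is oblivious because it isn't in the room → meta-diegetic.
(5) it accompanies on-screen graphics, not anything inside the story world → non-diegetic.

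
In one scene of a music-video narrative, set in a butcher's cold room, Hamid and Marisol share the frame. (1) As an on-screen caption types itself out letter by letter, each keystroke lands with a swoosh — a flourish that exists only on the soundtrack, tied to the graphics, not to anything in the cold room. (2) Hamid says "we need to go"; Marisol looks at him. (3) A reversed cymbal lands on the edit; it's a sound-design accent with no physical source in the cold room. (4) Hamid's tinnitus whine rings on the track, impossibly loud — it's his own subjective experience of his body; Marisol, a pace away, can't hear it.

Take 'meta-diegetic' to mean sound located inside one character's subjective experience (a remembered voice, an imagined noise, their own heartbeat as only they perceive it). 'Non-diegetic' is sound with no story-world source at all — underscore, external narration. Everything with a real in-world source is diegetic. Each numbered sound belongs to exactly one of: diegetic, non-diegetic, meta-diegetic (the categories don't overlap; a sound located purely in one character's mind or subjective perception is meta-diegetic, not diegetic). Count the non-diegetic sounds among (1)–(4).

2

Sound (1): sound married to a title/caption — outside the diegesis by definition, so non-diegetic.
(2) Hamid is a character speaking aloud in the scene → diegetic.
(3) an editorial stinger — it belongs to the cut, not the story world → non-diegetic.
(4) is meta-diegetic: a subjective body sound — Hamid's private perception, inaudible to Marisol.
Non-diegetic: (1), (3) — that's 2.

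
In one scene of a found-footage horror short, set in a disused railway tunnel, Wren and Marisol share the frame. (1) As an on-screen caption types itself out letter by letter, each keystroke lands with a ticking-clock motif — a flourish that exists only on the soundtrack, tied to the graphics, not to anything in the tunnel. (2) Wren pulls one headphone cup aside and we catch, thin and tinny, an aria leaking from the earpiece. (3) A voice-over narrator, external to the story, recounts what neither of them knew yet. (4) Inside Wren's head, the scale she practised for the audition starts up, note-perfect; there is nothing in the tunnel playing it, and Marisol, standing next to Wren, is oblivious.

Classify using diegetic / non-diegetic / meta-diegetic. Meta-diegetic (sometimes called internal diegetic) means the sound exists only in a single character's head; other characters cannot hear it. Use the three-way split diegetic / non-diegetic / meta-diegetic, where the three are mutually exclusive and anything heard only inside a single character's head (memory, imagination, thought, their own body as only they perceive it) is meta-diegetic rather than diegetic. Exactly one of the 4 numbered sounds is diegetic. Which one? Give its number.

2

Sound (1): the caption isn't part of the story world, so neither is the sound tied to it, so non-diegetic.
(2) is diegetic: the earpiece is a real device on Wren's head — source music.
(3) is non-diegetic: external voice-over — not a character, not heard by anyone in the scene.
(4) is meta-diegetic: the music is a memory playing inside Wren's mind alone; no real-world source, Marisol can't hear it.
Only (2) is diegetic.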